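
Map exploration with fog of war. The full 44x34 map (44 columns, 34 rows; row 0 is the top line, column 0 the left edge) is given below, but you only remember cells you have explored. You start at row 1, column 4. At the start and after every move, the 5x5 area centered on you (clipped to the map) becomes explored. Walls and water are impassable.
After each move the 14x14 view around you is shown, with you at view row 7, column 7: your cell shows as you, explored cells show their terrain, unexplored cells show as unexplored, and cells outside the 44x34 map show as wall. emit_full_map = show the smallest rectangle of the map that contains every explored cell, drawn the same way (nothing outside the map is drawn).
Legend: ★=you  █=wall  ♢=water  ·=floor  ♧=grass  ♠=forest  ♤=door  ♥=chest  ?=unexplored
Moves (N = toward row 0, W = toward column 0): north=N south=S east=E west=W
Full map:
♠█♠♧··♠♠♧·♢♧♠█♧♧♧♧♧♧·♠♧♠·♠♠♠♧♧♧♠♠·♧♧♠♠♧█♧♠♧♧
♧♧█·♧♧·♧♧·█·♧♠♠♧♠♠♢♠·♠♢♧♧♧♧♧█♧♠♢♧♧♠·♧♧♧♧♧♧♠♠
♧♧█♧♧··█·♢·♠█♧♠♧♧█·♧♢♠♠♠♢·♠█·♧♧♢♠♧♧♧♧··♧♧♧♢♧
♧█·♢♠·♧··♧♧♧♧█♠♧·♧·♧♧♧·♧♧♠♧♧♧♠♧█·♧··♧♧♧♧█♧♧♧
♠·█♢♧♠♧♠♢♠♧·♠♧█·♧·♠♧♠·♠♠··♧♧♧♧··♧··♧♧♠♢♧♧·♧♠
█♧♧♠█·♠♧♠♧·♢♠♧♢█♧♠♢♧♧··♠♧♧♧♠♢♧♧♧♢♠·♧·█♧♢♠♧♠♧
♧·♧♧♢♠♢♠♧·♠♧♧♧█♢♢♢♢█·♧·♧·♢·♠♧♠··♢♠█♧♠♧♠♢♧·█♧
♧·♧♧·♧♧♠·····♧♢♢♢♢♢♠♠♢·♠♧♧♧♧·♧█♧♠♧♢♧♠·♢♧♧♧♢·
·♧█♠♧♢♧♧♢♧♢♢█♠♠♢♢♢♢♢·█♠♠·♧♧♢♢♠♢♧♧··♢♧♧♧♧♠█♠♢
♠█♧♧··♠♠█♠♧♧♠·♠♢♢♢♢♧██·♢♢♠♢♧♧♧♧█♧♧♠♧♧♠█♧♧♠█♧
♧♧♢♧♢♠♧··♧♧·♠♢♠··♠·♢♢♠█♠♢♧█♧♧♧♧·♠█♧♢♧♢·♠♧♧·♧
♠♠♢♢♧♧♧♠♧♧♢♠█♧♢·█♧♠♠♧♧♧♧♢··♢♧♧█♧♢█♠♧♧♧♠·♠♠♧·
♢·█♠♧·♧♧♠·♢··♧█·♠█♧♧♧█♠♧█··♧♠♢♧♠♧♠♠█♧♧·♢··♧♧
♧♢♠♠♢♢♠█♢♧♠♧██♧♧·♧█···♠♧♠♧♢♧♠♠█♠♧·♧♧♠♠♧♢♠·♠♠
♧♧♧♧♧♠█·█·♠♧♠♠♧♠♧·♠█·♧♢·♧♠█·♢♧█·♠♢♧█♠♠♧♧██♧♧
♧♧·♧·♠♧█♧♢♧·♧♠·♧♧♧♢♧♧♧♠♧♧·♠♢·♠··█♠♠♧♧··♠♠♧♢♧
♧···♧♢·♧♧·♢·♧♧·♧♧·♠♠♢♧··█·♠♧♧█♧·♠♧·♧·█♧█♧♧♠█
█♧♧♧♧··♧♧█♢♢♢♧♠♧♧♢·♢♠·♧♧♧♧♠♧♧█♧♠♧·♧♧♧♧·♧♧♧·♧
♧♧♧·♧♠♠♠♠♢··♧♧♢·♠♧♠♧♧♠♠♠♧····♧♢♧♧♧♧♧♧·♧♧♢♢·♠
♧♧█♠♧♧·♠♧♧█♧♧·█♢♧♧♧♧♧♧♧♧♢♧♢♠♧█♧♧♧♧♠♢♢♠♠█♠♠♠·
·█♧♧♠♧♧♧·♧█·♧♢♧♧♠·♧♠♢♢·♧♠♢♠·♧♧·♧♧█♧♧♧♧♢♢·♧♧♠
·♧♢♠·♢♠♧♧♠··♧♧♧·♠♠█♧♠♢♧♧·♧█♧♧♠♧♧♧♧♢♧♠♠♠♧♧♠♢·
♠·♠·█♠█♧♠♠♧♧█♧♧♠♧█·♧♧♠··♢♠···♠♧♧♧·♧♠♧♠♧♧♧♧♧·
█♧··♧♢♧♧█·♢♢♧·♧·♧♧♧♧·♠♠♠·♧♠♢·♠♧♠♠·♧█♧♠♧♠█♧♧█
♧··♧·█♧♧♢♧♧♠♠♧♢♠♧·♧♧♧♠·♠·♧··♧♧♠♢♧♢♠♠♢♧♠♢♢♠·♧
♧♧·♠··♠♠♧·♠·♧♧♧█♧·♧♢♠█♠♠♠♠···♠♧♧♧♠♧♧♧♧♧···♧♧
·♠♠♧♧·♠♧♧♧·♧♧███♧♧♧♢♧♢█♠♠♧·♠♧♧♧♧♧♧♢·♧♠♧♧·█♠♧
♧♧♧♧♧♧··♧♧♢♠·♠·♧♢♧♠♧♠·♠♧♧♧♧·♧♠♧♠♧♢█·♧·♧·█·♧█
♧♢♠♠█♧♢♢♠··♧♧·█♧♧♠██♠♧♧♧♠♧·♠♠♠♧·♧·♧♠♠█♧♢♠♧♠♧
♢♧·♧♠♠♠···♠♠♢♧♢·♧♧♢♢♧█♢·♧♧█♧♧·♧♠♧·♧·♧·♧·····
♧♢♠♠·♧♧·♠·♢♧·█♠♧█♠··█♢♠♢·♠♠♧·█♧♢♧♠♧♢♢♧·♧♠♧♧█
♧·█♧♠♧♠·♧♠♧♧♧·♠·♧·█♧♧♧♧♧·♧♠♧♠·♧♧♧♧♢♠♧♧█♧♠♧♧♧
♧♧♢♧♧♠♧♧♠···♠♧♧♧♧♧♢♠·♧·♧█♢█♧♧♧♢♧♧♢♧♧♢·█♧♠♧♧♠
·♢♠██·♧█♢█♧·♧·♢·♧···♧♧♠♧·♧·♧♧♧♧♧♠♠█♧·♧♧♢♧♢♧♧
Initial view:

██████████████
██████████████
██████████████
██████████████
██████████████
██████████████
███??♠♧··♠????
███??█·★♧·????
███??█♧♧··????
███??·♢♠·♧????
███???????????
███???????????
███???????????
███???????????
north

██████████████
██████████████
██████████████
██████████████
██████████████
██████████████
██████████████
███??♠♧★·♠????
███??█·♧♧·????
███??█♧♧··????
███??·♢♠·♧????
███???????????
███???????????
███???????????

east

██████████████
██████████████
██████████████
██████████████
██████████████
██████████████
██████████████
██??♠♧·★♠♠????
██??█·♧♧·♧????
██??█♧♧··█????
██??·♢♠·♧?????
██????????????
██????????????
██????????????

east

██████████████
██████████████
██████████████
██████████████
██████████████
██████████████
██████████████
█??♠♧··★♠♧????
█??█·♧♧·♧♧????
█??█♧♧··█·????
█??·♢♠·♧??????
█?????????????
█?????????????
█?????????????

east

██████████████
██████████████
██████████████
██████████████
██████████████
██████████████
██████████████
??♠♧··♠★♧·????
??█·♧♧·♧♧·????
??█♧♧··█·♢????
??·♢♠·♧???????
??????????????
??????????????
??????????????

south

██████████████
██████████████
██████████████
██████████████
██████████████
██████████████
??♠♧··♠♠♧·????
??█·♧♧·★♧·????
??█♧♧··█·♢????
??·♢♠·♧··♧????
??????????????
??????????????
??????????????
??????????????

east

██████████████
██████████████
██████████████
██████████████
██████████████
██████████████
?♠♧··♠♠♧·♢????
?█·♧♧·♧★·█????
?█♧♧··█·♢·????
?·♢♠·♧··♧♧????
??????????????
??????????????
??????????????
??????????????

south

██████████████
██████████████
██████████████
██████████████
██████████████
?♠♧··♠♠♧·♢????
?█·♧♧·♧♧·█????
?█♧♧··█★♢·????
?·♢♠·♧··♧♧????
?????♧♠♢♠♧????
??????????????
??????????????
??????????????
??????????????

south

██████████████
██████████████
██████████████
██████████████
?♠♧··♠♠♧·♢????
?█·♧♧·♧♧·█????
?█♧♧··█·♢·????
?·♢♠·♧·★♧♧????
?????♧♠♢♠♧????
?????♠♧♠♧·????
??????????????
??????????????
??????????????
??????????????

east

██████████████
██████████████
██████████████
██████████████
♠♧··♠♠♧·♢?????
█·♧♧·♧♧·█·????
█♧♧··█·♢·♠????
·♢♠·♧··★♧♧????
????♧♠♢♠♧·????
????♠♧♠♧·♢????
??????????????
??????????????
??????????????
??????????????

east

██████████████
██████████████
██████████████
██████████████
♧··♠♠♧·♢??????
·♧♧·♧♧·█·♧????
♧♧··█·♢·♠█????
♢♠·♧··♧★♧♧????
???♧♠♢♠♧·♠????
???♠♧♠♧·♢♠????
??????????????
??????????????
??????????????
??????????????

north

██████████████
██████████████
██████████████
██████████████
██████████████
♧··♠♠♧·♢♧♠????
·♧♧·♧♧·█·♧????
♧♧··█·♢★♠█????
♢♠·♧··♧♧♧♧????
???♧♠♢♠♧·♠????
???♠♧♠♧·♢♠????
??????????????
??????????????
??????????????

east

██████████████
██████████████
██████████████
██████████████
██████████████
··♠♠♧·♢♧♠█????
♧♧·♧♧·█·♧♠????
♧··█·♢·★█♧????
♠·♧··♧♧♧♧█????
??♧♠♢♠♧·♠♧????
??♠♧♠♧·♢♠?????
??????????????
??????????????
??????????????

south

██████████████
██████████████
██████████████
██████████████
··♠♠♧·♢♧♠█????
♧♧·♧♧·█·♧♠????
♧··█·♢·♠█♧????
♠·♧··♧♧★♧█????
??♧♠♢♠♧·♠♧????
??♠♧♠♧·♢♠♧????
??????????????
??????????????
??????????????
??????????????

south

██████████████
██████████████
██████████████
··♠♠♧·♢♧♠█????
♧♧·♧♧·█·♧♠????
♧··█·♢·♠█♧????
♠·♧··♧♧♧♧█????
??♧♠♢♠♧★♠♧????
??♠♧♠♧·♢♠♧????
?????·♠♧♧♧????
??????????????
??????????????
??????????????
??????????????

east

██████████████
██████████████
██████████████
·♠♠♧·♢♧♠█?????
♧·♧♧·█·♧♠?????
··█·♢·♠█♧♠????
·♧··♧♧♧♧█♠????
?♧♠♢♠♧·★♧█????
?♠♧♠♧·♢♠♧♢????
????·♠♧♧♧█????
??????????????
??????????????
??????????????
??????????????

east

██████████████
██████████████
██████████████
♠♠♧·♢♧♠█??????
·♧♧·█·♧♠??????
·█·♢·♠█♧♠♧????
♧··♧♧♧♧█♠♧????
♧♠♢♠♧·♠★█·????
♠♧♠♧·♢♠♧♢█????
???·♠♧♧♧█♢????
??????????????
??????????????
??????????????
??????????????

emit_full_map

♠♧··♠♠♧·♢♧♠█??
█·♧♧·♧♧·█·♧♠??
█♧♧··█·♢·♠█♧♠♧
·♢♠·♧··♧♧♧♧█♠♧
????♧♠♢♠♧·♠★█·
????♠♧♠♧·♢♠♧♢█
???????·♠♧♧♧█♢

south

██████████████
██████████████
♠♠♧·♢♧♠█??????
·♧♧·█·♧♠??????
·█·♢·♠█♧♠♧????
♧··♧♧♧♧█♠♧????
♧♠♢♠♧·♠♧█·????
♠♧♠♧·♢♠★♢█????
???·♠♧♧♧█♢????
?????··♧♢♢????
??????????????
??????????????
??????????????
??????????????

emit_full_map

♠♧··♠♠♧·♢♧♠█??
█·♧♧·♧♧·█·♧♠??
█♧♧··█·♢·♠█♧♠♧
·♢♠·♧··♧♧♧♧█♠♧
????♧♠♢♠♧·♠♧█·
????♠♧♠♧·♢♠★♢█
???????·♠♧♧♧█♢
?????????··♧♢♢


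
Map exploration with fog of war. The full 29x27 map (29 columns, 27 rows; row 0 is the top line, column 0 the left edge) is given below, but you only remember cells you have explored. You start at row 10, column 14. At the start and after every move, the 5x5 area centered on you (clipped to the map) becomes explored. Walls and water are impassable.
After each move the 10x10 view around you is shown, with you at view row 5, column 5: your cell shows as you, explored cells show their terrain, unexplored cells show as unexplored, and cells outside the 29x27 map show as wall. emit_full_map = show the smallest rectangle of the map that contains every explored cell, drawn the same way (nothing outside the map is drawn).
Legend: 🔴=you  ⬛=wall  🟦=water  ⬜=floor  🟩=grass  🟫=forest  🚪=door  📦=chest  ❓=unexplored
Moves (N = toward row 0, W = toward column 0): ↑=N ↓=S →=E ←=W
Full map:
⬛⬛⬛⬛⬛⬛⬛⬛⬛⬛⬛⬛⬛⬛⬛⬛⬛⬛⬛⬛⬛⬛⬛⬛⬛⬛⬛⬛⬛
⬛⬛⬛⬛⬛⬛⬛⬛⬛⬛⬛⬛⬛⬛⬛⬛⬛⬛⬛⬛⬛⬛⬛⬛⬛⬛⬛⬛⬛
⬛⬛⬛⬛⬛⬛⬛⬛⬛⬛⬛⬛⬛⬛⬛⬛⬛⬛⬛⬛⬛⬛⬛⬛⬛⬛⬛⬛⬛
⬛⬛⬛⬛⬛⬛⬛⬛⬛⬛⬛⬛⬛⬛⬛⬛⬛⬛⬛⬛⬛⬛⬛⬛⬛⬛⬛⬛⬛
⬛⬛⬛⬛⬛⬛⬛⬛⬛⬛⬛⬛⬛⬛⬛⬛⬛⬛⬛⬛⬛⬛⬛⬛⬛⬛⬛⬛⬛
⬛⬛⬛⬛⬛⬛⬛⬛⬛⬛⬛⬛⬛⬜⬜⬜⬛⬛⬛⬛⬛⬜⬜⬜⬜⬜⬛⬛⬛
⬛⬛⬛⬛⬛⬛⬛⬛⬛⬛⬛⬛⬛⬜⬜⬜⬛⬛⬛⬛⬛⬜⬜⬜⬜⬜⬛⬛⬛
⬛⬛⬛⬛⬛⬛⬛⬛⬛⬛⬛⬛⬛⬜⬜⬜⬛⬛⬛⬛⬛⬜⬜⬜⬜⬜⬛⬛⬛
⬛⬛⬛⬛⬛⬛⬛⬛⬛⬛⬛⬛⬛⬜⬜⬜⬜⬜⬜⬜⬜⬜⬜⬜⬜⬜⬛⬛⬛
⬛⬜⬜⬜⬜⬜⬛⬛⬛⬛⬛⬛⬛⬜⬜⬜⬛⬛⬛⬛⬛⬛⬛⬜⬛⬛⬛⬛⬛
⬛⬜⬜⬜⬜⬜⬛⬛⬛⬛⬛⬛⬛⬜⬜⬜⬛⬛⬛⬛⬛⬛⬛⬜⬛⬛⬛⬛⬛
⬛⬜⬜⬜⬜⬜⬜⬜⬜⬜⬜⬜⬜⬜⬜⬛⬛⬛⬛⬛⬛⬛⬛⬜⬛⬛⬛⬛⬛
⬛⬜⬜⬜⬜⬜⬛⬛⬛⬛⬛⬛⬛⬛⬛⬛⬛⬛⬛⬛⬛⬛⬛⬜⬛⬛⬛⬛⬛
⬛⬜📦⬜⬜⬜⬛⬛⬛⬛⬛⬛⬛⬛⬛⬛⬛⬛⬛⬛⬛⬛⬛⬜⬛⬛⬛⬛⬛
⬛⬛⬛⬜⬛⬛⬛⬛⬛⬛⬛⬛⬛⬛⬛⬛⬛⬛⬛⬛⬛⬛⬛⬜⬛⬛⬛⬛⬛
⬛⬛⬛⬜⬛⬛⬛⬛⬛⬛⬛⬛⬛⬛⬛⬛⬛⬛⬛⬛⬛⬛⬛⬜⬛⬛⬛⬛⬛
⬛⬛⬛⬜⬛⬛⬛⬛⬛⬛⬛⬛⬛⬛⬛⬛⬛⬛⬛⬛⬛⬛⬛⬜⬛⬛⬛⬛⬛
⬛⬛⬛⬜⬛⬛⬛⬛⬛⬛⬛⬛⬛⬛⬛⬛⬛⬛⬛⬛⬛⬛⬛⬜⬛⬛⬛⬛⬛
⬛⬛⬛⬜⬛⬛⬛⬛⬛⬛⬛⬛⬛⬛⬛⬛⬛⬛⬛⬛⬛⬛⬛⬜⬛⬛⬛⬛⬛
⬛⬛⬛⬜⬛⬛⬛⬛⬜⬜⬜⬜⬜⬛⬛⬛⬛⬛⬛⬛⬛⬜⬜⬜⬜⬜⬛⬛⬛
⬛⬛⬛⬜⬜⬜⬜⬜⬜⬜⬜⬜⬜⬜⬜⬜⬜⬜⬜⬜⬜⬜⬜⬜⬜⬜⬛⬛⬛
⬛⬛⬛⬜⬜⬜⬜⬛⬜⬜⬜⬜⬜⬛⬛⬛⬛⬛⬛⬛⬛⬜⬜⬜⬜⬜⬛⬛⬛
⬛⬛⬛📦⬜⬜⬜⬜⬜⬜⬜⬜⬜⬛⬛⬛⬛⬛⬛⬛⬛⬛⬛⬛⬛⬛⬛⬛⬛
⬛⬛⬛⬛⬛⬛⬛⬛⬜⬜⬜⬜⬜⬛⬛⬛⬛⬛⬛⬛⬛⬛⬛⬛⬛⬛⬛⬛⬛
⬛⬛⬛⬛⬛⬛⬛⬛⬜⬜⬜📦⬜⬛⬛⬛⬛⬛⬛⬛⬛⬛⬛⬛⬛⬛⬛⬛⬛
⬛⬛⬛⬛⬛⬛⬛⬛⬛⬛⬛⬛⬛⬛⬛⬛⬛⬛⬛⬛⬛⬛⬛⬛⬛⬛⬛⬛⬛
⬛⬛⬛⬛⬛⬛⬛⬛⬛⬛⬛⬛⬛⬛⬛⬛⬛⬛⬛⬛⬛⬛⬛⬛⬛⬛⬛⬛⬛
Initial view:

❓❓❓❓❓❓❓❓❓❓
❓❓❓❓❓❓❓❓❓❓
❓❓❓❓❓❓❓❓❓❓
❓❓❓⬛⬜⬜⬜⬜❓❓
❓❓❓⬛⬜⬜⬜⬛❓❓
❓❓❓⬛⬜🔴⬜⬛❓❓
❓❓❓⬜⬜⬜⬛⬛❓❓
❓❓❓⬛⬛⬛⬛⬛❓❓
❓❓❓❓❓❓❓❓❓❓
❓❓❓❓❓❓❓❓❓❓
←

❓❓❓❓❓❓❓❓❓❓
❓❓❓❓❓❓❓❓❓❓
❓❓❓❓❓❓❓❓❓❓
❓❓❓⬛⬛⬜⬜⬜⬜❓
❓❓❓⬛⬛⬜⬜⬜⬛❓
❓❓❓⬛⬛🔴⬜⬜⬛❓
❓❓❓⬜⬜⬜⬜⬛⬛❓
❓❓❓⬛⬛⬛⬛⬛⬛❓
❓❓❓❓❓❓❓❓❓❓
❓❓❓❓❓❓❓❓❓❓

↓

❓❓❓❓❓❓❓❓❓❓
❓❓❓❓❓❓❓❓❓❓
❓❓❓⬛⬛⬜⬜⬜⬜❓
❓❓❓⬛⬛⬜⬜⬜⬛❓
❓❓❓⬛⬛⬜⬜⬜⬛❓
❓❓❓⬜⬜🔴⬜⬛⬛❓
❓❓❓⬛⬛⬛⬛⬛⬛❓
❓❓❓⬛⬛⬛⬛⬛❓❓
❓❓❓❓❓❓❓❓❓❓
❓❓❓❓❓❓❓❓❓❓

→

❓❓❓❓❓❓❓❓❓❓
❓❓❓❓❓❓❓❓❓❓
❓❓⬛⬛⬜⬜⬜⬜❓❓
❓❓⬛⬛⬜⬜⬜⬛❓❓
❓❓⬛⬛⬜⬜⬜⬛❓❓
❓❓⬜⬜⬜🔴⬛⬛❓❓
❓❓⬛⬛⬛⬛⬛⬛❓❓
❓❓⬛⬛⬛⬛⬛⬛❓❓
❓❓❓❓❓❓❓❓❓❓
❓❓❓❓❓❓❓❓❓❓

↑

❓❓❓❓❓❓❓❓❓❓
❓❓❓❓❓❓❓❓❓❓
❓❓❓❓❓❓❓❓❓❓
❓❓⬛⬛⬜⬜⬜⬜❓❓
❓❓⬛⬛⬜⬜⬜⬛❓❓
❓❓⬛⬛⬜🔴⬜⬛❓❓
❓❓⬜⬜⬜⬜⬛⬛❓❓
❓❓⬛⬛⬛⬛⬛⬛❓❓
❓❓⬛⬛⬛⬛⬛⬛❓❓
❓❓❓❓❓❓❓❓❓❓

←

❓❓❓❓❓❓❓❓❓❓
❓❓❓❓❓❓❓❓❓❓
❓❓❓❓❓❓❓❓❓❓
❓❓❓⬛⬛⬜⬜⬜⬜❓
❓❓❓⬛⬛⬜⬜⬜⬛❓
❓❓❓⬛⬛🔴⬜⬜⬛❓
❓❓❓⬜⬜⬜⬜⬛⬛❓
❓❓❓⬛⬛⬛⬛⬛⬛❓
❓❓❓⬛⬛⬛⬛⬛⬛❓
❓❓❓❓❓❓❓❓❓❓

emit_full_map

⬛⬛⬜⬜⬜⬜
⬛⬛⬜⬜⬜⬛
⬛⬛🔴⬜⬜⬛
⬜⬜⬜⬜⬛⬛
⬛⬛⬛⬛⬛⬛
⬛⬛⬛⬛⬛⬛

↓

❓❓❓❓❓❓❓❓❓❓
❓❓❓❓❓❓❓❓❓❓
❓❓❓⬛⬛⬜⬜⬜⬜❓
❓❓❓⬛⬛⬜⬜⬜⬛❓
❓❓❓⬛⬛⬜⬜⬜⬛❓
❓❓❓⬜⬜🔴⬜⬛⬛❓
❓❓❓⬛⬛⬛⬛⬛⬛❓
❓❓❓⬛⬛⬛⬛⬛⬛❓
❓❓❓❓❓❓❓❓❓❓
❓❓❓❓❓❓❓❓❓❓

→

❓❓❓❓❓❓❓❓❓❓
❓❓❓❓❓❓❓❓❓❓
❓❓⬛⬛⬜⬜⬜⬜❓❓
❓❓⬛⬛⬜⬜⬜⬛❓❓
❓❓⬛⬛⬜⬜⬜⬛❓❓
❓❓⬜⬜⬜🔴⬛⬛❓❓
❓❓⬛⬛⬛⬛⬛⬛❓❓
❓❓⬛⬛⬛⬛⬛⬛❓❓
❓❓❓❓❓❓❓❓❓❓
❓❓❓❓❓❓❓❓❓❓

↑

❓❓❓❓❓❓❓❓❓❓
❓❓❓❓❓❓❓❓❓❓
❓❓❓❓❓❓❓❓❓❓
❓❓⬛⬛⬜⬜⬜⬜❓❓
❓❓⬛⬛⬜⬜⬜⬛❓❓
❓❓⬛⬛⬜🔴⬜⬛❓❓
❓❓⬜⬜⬜⬜⬛⬛❓❓
❓❓⬛⬛⬛⬛⬛⬛❓❓
❓❓⬛⬛⬛⬛⬛⬛❓❓
❓❓❓❓❓❓❓❓❓❓


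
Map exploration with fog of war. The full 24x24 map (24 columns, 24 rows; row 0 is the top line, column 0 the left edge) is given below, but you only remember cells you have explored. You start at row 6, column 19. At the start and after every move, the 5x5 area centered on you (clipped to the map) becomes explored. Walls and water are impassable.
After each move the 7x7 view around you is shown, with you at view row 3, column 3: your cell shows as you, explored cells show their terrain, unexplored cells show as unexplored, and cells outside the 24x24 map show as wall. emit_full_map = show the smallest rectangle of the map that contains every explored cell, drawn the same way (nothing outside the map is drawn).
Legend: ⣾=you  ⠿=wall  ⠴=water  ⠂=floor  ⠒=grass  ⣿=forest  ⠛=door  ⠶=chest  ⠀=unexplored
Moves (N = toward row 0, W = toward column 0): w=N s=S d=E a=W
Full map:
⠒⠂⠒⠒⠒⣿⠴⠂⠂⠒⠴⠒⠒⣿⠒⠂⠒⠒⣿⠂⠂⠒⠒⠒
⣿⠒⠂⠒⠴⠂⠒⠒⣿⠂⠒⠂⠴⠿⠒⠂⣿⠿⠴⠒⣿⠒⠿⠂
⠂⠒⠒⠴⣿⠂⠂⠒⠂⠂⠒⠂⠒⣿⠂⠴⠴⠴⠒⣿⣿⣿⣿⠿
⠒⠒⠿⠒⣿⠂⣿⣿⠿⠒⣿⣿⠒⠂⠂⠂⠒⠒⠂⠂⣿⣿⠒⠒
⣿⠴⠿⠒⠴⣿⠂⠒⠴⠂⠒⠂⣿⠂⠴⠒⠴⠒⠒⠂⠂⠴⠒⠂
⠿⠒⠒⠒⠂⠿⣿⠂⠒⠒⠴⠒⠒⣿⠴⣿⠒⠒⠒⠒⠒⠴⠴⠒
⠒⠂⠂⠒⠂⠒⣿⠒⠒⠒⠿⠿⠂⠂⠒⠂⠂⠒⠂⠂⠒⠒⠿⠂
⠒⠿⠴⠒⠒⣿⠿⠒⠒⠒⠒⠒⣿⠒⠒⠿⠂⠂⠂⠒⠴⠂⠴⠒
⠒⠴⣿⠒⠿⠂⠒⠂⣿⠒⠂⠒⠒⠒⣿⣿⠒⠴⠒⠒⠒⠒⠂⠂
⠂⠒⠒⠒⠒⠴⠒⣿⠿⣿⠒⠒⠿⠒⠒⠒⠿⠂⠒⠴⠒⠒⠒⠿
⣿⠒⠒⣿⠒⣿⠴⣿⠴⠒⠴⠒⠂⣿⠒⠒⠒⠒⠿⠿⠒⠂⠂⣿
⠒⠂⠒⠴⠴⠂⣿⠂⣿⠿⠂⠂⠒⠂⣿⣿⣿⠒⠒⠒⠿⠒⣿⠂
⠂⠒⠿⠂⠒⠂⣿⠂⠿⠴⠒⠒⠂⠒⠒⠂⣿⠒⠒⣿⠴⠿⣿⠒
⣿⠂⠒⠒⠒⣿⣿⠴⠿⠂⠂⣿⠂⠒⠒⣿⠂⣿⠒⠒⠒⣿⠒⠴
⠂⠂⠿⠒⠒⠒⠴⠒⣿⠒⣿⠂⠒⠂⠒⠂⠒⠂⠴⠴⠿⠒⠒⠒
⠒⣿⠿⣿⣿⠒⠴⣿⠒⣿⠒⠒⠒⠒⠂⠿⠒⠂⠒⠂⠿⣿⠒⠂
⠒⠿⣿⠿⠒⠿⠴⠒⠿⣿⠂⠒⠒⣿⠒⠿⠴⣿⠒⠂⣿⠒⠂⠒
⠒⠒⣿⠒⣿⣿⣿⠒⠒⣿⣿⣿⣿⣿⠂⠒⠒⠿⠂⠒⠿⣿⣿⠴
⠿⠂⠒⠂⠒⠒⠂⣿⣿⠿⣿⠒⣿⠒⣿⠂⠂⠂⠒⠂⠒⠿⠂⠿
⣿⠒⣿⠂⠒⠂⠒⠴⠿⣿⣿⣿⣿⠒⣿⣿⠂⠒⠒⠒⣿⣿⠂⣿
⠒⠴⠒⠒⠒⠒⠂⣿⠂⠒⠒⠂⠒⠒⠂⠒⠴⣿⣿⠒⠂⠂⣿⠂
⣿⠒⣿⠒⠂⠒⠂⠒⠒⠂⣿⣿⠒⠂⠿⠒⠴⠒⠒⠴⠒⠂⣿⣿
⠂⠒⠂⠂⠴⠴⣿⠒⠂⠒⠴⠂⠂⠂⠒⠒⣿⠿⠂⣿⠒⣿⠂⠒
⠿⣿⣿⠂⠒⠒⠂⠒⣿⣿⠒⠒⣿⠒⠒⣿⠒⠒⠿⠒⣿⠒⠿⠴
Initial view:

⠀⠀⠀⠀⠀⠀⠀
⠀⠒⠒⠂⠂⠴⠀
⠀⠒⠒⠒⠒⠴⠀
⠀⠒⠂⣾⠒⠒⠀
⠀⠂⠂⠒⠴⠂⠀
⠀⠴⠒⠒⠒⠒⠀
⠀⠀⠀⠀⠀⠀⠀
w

⠀⠀⠀⠀⠀⠀⠀
⠀⠒⠂⠂⣿⣿⠀
⠀⠒⠒⠂⠂⠴⠀
⠀⠒⠒⣾⠒⠴⠀
⠀⠒⠂⠂⠒⠒⠀
⠀⠂⠂⠒⠴⠂⠀
⠀⠴⠒⠒⠒⠒⠀

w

⠀⠀⠀⠀⠀⠀⠀
⠀⠴⠒⣿⣿⣿⠀
⠀⠒⠂⠂⣿⣿⠀
⠀⠒⠒⣾⠂⠴⠀
⠀⠒⠒⠒⠒⠴⠀
⠀⠒⠂⠂⠒⠒⠀
⠀⠂⠂⠒⠴⠂⠀

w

⠀⠀⠀⠀⠀⠀⠀
⠀⠿⠴⠒⣿⠒⠀
⠀⠴⠒⣿⣿⣿⠀
⠀⠒⠂⣾⣿⣿⠀
⠀⠒⠒⠂⠂⠴⠀
⠀⠒⠒⠒⠒⠴⠀
⠀⠒⠂⠂⠒⠒⠀

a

⠀⠀⠀⠀⠀⠀⠀
⠀⣿⠿⠴⠒⣿⠒
⠀⠴⠴⠒⣿⣿⣿
⠀⠒⠒⣾⠂⣿⣿
⠀⠴⠒⠒⠂⠂⠴
⠀⠒⠒⠒⠒⠒⠴
⠀⠀⠒⠂⠂⠒⠒

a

⠀⠀⠀⠀⠀⠀⠀
⠀⠂⣿⠿⠴⠒⣿
⠀⠴⠴⠴⠒⣿⣿
⠀⠂⠒⣾⠂⠂⣿
⠀⠒⠴⠒⠒⠂⠂
⠀⣿⠒⠒⠒⠒⠒
⠀⠀⠀⠒⠂⠂⠒

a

⠀⠀⠀⠀⠀⠀⠀
⠀⠒⠂⣿⠿⠴⠒
⠀⠂⠴⠴⠴⠒⣿
⠀⠂⠂⣾⠒⠂⠂
⠀⠴⠒⠴⠒⠒⠂
⠀⠴⣿⠒⠒⠒⠒
⠀⠀⠀⠀⠒⠂⠂

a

⠀⠀⠀⠀⠀⠀⠀
⠀⠿⠒⠂⣿⠿⠴
⠀⣿⠂⠴⠴⠴⠒
⠀⠂⠂⣾⠒⠒⠂
⠀⠂⠴⠒⠴⠒⠒
⠀⣿⠴⣿⠒⠒⠒
⠀⠀⠀⠀⠀⠒⠂

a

⠀⠀⠀⠀⠀⠀⠀
⠀⠴⠿⠒⠂⣿⠿
⠀⠒⣿⠂⠴⠴⠴
⠀⠒⠂⣾⠂⠒⠒
⠀⣿⠂⠴⠒⠴⠒
⠀⠒⣿⠴⣿⠒⠒
⠀⠀⠀⠀⠀⠀⠒

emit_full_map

⠴⠿⠒⠂⣿⠿⠴⠒⣿⠒
⠒⣿⠂⠴⠴⠴⠒⣿⣿⣿
⠒⠂⣾⠂⠒⠒⠂⠂⣿⣿
⣿⠂⠴⠒⠴⠒⠒⠂⠂⠴
⠒⣿⠴⣿⠒⠒⠒⠒⠒⠴
⠀⠀⠀⠀⠀⠒⠂⠂⠒⠒
⠀⠀⠀⠀⠀⠂⠂⠒⠴⠂
⠀⠀⠀⠀⠀⠴⠒⠒⠒⠒

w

⠿⠿⠿⠿⠿⠿⠿
⠀⠒⣿⠒⠂⠒⠀
⠀⠴⠿⠒⠂⣿⠿
⠀⠒⣿⣾⠴⠴⠴
⠀⠒⠂⠂⠂⠒⠒
⠀⣿⠂⠴⠒⠴⠒
⠀⠒⣿⠴⣿⠒⠒

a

⠿⠿⠿⠿⠿⠿⠿
⠀⠒⠒⣿⠒⠂⠒
⠀⠂⠴⠿⠒⠂⣿
⠀⠂⠒⣾⠂⠴⠴
⠀⣿⠒⠂⠂⠂⠒
⠀⠂⣿⠂⠴⠒⠴
⠀⠀⠒⣿⠴⣿⠒

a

⠿⠿⠿⠿⠿⠿⠿
⠀⠴⠒⠒⣿⠒⠂
⠀⠒⠂⠴⠿⠒⠂
⠀⠒⠂⣾⣿⠂⠴
⠀⣿⣿⠒⠂⠂⠂
⠀⠒⠂⣿⠂⠴⠒
⠀⠀⠀⠒⣿⠴⣿

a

⠿⠿⠿⠿⠿⠿⠿
⠀⠒⠴⠒⠒⣿⠒
⠀⠂⠒⠂⠴⠿⠒
⠀⠂⠒⣾⠒⣿⠂
⠀⠒⣿⣿⠒⠂⠂
⠀⠂⠒⠂⣿⠂⠴
⠀⠀⠀⠀⠒⣿⠴

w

⠿⠿⠿⠿⠿⠿⠿
⠿⠿⠿⠿⠿⠿⠿
⠀⠒⠴⠒⠒⣿⠒
⠀⠂⠒⣾⠴⠿⠒
⠀⠂⠒⠂⠒⣿⠂
⠀⠒⣿⣿⠒⠂⠂
⠀⠂⠒⠂⣿⠂⠴

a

⠿⠿⠿⠿⠿⠿⠿
⠿⠿⠿⠿⠿⠿⠿
⠀⠂⠒⠴⠒⠒⣿
⠀⣿⠂⣾⠂⠴⠿
⠀⠂⠂⠒⠂⠒⣿
⠀⠿⠒⣿⣿⠒⠂
⠀⠀⠂⠒⠂⣿⠂

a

⠿⠿⠿⠿⠿⠿⠿
⠿⠿⠿⠿⠿⠿⠿
⠀⠂⠂⠒⠴⠒⠒
⠀⠒⣿⣾⠒⠂⠴
⠀⠒⠂⠂⠒⠂⠒
⠀⣿⠿⠒⣿⣿⠒
⠀⠀⠀⠂⠒⠂⣿

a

⠿⠿⠿⠿⠿⠿⠿
⠿⠿⠿⠿⠿⠿⠿
⠀⠴⠂⠂⠒⠴⠒
⠀⠒⠒⣾⠂⠒⠂
⠀⠂⠒⠂⠂⠒⠂
⠀⣿⣿⠿⠒⣿⣿
⠀⠀⠀⠀⠂⠒⠂

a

⠿⠿⠿⠿⠿⠿⠿
⠿⠿⠿⠿⠿⠿⠿
⠀⣿⠴⠂⠂⠒⠴
⠀⠂⠒⣾⣿⠂⠒
⠀⠂⠂⠒⠂⠂⠒
⠀⠂⣿⣿⠿⠒⣿
⠀⠀⠀⠀⠀⠂⠒

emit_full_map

⣿⠴⠂⠂⠒⠴⠒⠒⣿⠒⠂⠒⠀⠀⠀⠀⠀
⠂⠒⣾⣿⠂⠒⠂⠴⠿⠒⠂⣿⠿⠴⠒⣿⠒
⠂⠂⠒⠂⠂⠒⠂⠒⣿⠂⠴⠴⠴⠒⣿⣿⣿
⠂⣿⣿⠿⠒⣿⣿⠒⠂⠂⠂⠒⠒⠂⠂⣿⣿
⠀⠀⠀⠀⠂⠒⠂⣿⠂⠴⠒⠴⠒⠒⠂⠂⠴
⠀⠀⠀⠀⠀⠀⠀⠒⣿⠴⣿⠒⠒⠒⠒⠒⠴
⠀⠀⠀⠀⠀⠀⠀⠀⠀⠀⠀⠀⠒⠂⠂⠒⠒
⠀⠀⠀⠀⠀⠀⠀⠀⠀⠀⠀⠀⠂⠂⠒⠴⠂
⠀⠀⠀⠀⠀⠀⠀⠀⠀⠀⠀⠀⠴⠒⠒⠒⠒

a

⠿⠿⠿⠿⠿⠿⠿
⠿⠿⠿⠿⠿⠿⠿
⠀⠒⣿⠴⠂⠂⠒
⠀⠴⠂⣾⠒⣿⠂
⠀⣿⠂⠂⠒⠂⠂
⠀⣿⠂⣿⣿⠿⠒
⠀⠀⠀⠀⠀⠀⠂

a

⠿⠿⠿⠿⠿⠿⠿
⠿⠿⠿⠿⠿⠿⠿
⠀⠒⠒⣿⠴⠂⠂
⠀⠒⠴⣾⠒⠒⣿
⠀⠴⣿⠂⠂⠒⠂
⠀⠒⣿⠂⣿⣿⠿
⠀⠀⠀⠀⠀⠀⠀

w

⠿⠿⠿⠿⠿⠿⠿
⠿⠿⠿⠿⠿⠿⠿
⠿⠿⠿⠿⠿⠿⠿
⠀⠒⠒⣾⠴⠂⠂
⠀⠒⠴⠂⠒⠒⣿
⠀⠴⣿⠂⠂⠒⠂
⠀⠒⣿⠂⣿⣿⠿

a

⠿⠿⠿⠿⠿⠿⠿
⠿⠿⠿⠿⠿⠿⠿
⠿⠿⠿⠿⠿⠿⠿
⠀⠒⠒⣾⣿⠴⠂
⠀⠂⠒⠴⠂⠒⠒
⠀⠒⠴⣿⠂⠂⠒
⠀⠀⠒⣿⠂⣿⣿

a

⠿⠿⠿⠿⠿⠿⠿
⠿⠿⠿⠿⠿⠿⠿
⠿⠿⠿⠿⠿⠿⠿
⠀⠂⠒⣾⠒⣿⠴
⠀⠒⠂⠒⠴⠂⠒
⠀⠒⠒⠴⣿⠂⠂
⠀⠀⠀⠒⣿⠂⣿

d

⠿⠿⠿⠿⠿⠿⠿
⠿⠿⠿⠿⠿⠿⠿
⠿⠿⠿⠿⠿⠿⠿
⠂⠒⠒⣾⣿⠴⠂
⠒⠂⠒⠴⠂⠒⠒
⠒⠒⠴⣿⠂⠂⠒
⠀⠀⠒⣿⠂⣿⣿

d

⠿⠿⠿⠿⠿⠿⠿
⠿⠿⠿⠿⠿⠿⠿
⠿⠿⠿⠿⠿⠿⠿
⠒⠒⠒⣾⠴⠂⠂
⠂⠒⠴⠂⠒⠒⣿
⠒⠴⣿⠂⠂⠒⠂
⠀⠒⣿⠂⣿⣿⠿

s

⠿⠿⠿⠿⠿⠿⠿
⠿⠿⠿⠿⠿⠿⠿
⠒⠒⠒⣿⠴⠂⠂
⠂⠒⠴⣾⠒⠒⣿
⠒⠴⣿⠂⠂⠒⠂
⠀⠒⣿⠂⣿⣿⠿
⠀⠀⠀⠀⠀⠀⠀

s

⠿⠿⠿⠿⠿⠿⠿
⠒⠒⠒⣿⠴⠂⠂
⠂⠒⠴⠂⠒⠒⣿
⠒⠴⣿⣾⠂⠒⠂
⠀⠒⣿⠂⣿⣿⠿
⠀⠒⠴⣿⠂⠒⠀
⠀⠀⠀⠀⠀⠀⠀

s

⠒⠒⠒⣿⠴⠂⠂
⠂⠒⠴⠂⠒⠒⣿
⠒⠴⣿⠂⠂⠒⠂
⠀⠒⣿⣾⣿⣿⠿
⠀⠒⠴⣿⠂⠒⠀
⠀⠒⠂⠿⣿⠂⠀
⠀⠀⠀⠀⠀⠀⠀

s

⠂⠒⠴⠂⠒⠒⣿
⠒⠴⣿⠂⠂⠒⠂
⠀⠒⣿⠂⣿⣿⠿
⠀⠒⠴⣾⠂⠒⠀
⠀⠒⠂⠿⣿⠂⠀
⠀⠒⠂⠒⣿⠒⠀
⠀⠀⠀⠀⠀⠀⠀

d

⠒⠴⠂⠒⠒⣿⠂
⠴⣿⠂⠂⠒⠂⠂
⠒⣿⠂⣿⣿⠿⠒
⠒⠴⣿⣾⠒⠴⠂
⠒⠂⠿⣿⠂⠒⠀
⠒⠂⠒⣿⠒⠒⠀
⠀⠀⠀⠀⠀⠀⠀

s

⠴⣿⠂⠂⠒⠂⠂
⠒⣿⠂⣿⣿⠿⠒
⠒⠴⣿⠂⠒⠴⠂
⠒⠂⠿⣾⠂⠒⠀
⠒⠂⠒⣿⠒⠒⠀
⠀⠒⣿⠿⠒⠒⠀
⠀⠀⠀⠀⠀⠀⠀

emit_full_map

⠂⠒⠒⠒⣿⠴⠂⠂⠒⠴⠒⠒⣿⠒⠂⠒⠀⠀⠀⠀⠀
⠒⠂⠒⠴⠂⠒⠒⣿⠂⠒⠂⠴⠿⠒⠂⣿⠿⠴⠒⣿⠒
⠒⠒⠴⣿⠂⠂⠒⠂⠂⠒⠂⠒⣿⠂⠴⠴⠴⠒⣿⣿⣿
⠀⠀⠒⣿⠂⣿⣿⠿⠒⣿⣿⠒⠂⠂⠂⠒⠒⠂⠂⣿⣿
⠀⠀⠒⠴⣿⠂⠒⠴⠂⠒⠂⣿⠂⠴⠒⠴⠒⠒⠂⠂⠴
⠀⠀⠒⠂⠿⣾⠂⠒⠀⠀⠀⠒⣿⠴⣿⠒⠒⠒⠒⠒⠴
⠀⠀⠒⠂⠒⣿⠒⠒⠀⠀⠀⠀⠀⠀⠀⠀⠒⠂⠂⠒⠒
⠀⠀⠀⠒⣿⠿⠒⠒⠀⠀⠀⠀⠀⠀⠀⠀⠂⠂⠒⠴⠂
⠀⠀⠀⠀⠀⠀⠀⠀⠀⠀⠀⠀⠀⠀⠀⠀⠴⠒⠒⠒⠒

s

⠒⣿⠂⣿⣿⠿⠒
⠒⠴⣿⠂⠒⠴⠂
⠒⠂⠿⣿⠂⠒⠀
⠒⠂⠒⣾⠒⠒⠀
⠀⠒⣿⠿⠒⠒⠀
⠀⠿⠂⠒⠂⣿⠀
⠀⠀⠀⠀⠀⠀⠀

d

⣿⠂⣿⣿⠿⠒⣿
⠴⣿⠂⠒⠴⠂⠒
⠂⠿⣿⠂⠒⠒⠀
⠂⠒⣿⣾⠒⠒⠀
⠒⣿⠿⠒⠒⠒⠀
⠿⠂⠒⠂⣿⠒⠀
⠀⠀⠀⠀⠀⠀⠀

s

⠴⣿⠂⠒⠴⠂⠒
⠂⠿⣿⠂⠒⠒⠀
⠂⠒⣿⠒⠒⠒⠀
⠒⣿⠿⣾⠒⠒⠀
⠿⠂⠒⠂⣿⠒⠀
⠀⠴⠒⣿⠿⣿⠀
⠀⠀⠀⠀⠀⠀⠀

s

⠂⠿⣿⠂⠒⠒⠀
⠂⠒⣿⠒⠒⠒⠀
⠒⣿⠿⠒⠒⠒⠀
⠿⠂⠒⣾⣿⠒⠀
⠀⠴⠒⣿⠿⣿⠀
⠀⣿⠴⣿⠴⠒⠀
⠀⠀⠀⠀⠀⠀⠀

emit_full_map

⠂⠒⠒⠒⣿⠴⠂⠂⠒⠴⠒⠒⣿⠒⠂⠒⠀⠀⠀⠀⠀
⠒⠂⠒⠴⠂⠒⠒⣿⠂⠒⠂⠴⠿⠒⠂⣿⠿⠴⠒⣿⠒
⠒⠒⠴⣿⠂⠂⠒⠂⠂⠒⠂⠒⣿⠂⠴⠴⠴⠒⣿⣿⣿
⠀⠀⠒⣿⠂⣿⣿⠿⠒⣿⣿⠒⠂⠂⠂⠒⠒⠂⠂⣿⣿
⠀⠀⠒⠴⣿⠂⠒⠴⠂⠒⠂⣿⠂⠴⠒⠴⠒⠒⠂⠂⠴
⠀⠀⠒⠂⠿⣿⠂⠒⠒⠀⠀⠒⣿⠴⣿⠒⠒⠒⠒⠒⠴
⠀⠀⠒⠂⠒⣿⠒⠒⠒⠀⠀⠀⠀⠀⠀⠀⠒⠂⠂⠒⠒
⠀⠀⠀⠒⣿⠿⠒⠒⠒⠀⠀⠀⠀⠀⠀⠀⠂⠂⠒⠴⠂
⠀⠀⠀⠿⠂⠒⣾⣿⠒⠀⠀⠀⠀⠀⠀⠀⠴⠒⠒⠒⠒
⠀⠀⠀⠀⠴⠒⣿⠿⣿⠀⠀⠀⠀⠀⠀⠀⠀⠀⠀⠀⠀
⠀⠀⠀⠀⣿⠴⣿⠴⠒⠀⠀⠀⠀⠀⠀⠀⠀⠀⠀⠀⠀


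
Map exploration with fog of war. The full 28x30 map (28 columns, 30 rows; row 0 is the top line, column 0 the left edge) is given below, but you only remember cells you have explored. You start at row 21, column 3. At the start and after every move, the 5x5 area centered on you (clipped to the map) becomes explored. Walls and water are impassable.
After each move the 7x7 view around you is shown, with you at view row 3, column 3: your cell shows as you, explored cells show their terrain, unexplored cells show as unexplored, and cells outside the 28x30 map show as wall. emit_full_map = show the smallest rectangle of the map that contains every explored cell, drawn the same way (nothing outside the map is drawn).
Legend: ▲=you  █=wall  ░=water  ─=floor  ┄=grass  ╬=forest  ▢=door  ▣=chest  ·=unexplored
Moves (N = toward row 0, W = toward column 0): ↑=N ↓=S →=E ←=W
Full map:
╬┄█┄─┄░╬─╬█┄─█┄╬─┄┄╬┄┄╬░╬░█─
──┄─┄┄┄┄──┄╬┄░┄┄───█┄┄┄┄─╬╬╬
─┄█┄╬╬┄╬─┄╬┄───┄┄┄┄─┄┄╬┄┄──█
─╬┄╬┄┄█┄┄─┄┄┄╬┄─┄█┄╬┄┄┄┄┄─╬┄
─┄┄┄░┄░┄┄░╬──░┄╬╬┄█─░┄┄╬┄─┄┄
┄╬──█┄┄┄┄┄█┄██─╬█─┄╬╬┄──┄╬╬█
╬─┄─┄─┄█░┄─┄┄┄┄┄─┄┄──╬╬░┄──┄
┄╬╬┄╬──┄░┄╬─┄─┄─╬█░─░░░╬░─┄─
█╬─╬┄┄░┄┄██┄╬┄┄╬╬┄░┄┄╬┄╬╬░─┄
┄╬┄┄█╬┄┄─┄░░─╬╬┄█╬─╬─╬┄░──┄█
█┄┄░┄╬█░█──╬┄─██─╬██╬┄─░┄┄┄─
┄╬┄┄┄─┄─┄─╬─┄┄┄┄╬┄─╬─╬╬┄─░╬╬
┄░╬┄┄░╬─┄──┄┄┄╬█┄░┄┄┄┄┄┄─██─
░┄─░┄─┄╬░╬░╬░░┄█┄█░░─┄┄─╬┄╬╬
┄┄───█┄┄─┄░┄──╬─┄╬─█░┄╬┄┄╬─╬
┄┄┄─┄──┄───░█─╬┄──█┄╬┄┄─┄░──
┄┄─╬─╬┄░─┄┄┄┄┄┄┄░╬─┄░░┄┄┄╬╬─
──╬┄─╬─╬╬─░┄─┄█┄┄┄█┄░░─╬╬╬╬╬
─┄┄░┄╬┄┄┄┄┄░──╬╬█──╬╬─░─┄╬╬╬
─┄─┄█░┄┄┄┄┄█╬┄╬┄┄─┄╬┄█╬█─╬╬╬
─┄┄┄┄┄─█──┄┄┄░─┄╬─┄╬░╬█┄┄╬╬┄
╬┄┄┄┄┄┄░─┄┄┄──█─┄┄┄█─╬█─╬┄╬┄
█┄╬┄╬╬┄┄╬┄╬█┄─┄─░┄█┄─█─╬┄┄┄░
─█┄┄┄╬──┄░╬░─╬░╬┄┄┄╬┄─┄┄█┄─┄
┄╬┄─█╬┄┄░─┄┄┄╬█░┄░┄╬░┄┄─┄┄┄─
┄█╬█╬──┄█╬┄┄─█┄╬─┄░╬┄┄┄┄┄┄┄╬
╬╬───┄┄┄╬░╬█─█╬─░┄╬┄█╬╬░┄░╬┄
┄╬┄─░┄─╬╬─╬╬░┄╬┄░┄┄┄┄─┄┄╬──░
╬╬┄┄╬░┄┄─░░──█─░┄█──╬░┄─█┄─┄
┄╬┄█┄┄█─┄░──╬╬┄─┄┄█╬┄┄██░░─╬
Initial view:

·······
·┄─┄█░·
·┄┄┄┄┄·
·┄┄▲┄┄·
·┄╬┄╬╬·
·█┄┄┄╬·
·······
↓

·┄─┄█░·
·┄┄┄┄┄·
·┄┄┄┄┄·
·┄╬▲╬╬·
·█┄┄┄╬·
·╬┄─█╬·
·······

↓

·┄┄┄┄┄·
·┄┄┄┄┄·
·┄╬┄╬╬·
·█┄▲┄╬·
·╬┄─█╬·
·█╬█╬─·
·······

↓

·┄┄┄┄┄·
·┄╬┄╬╬·
·█┄┄┄╬·
·╬┄▲█╬·
·█╬█╬─·
·╬───┄·
·······

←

█·┄┄┄┄┄
██┄╬┄╬╬
█─█┄┄┄╬
█┄╬▲─█╬
█┄█╬█╬─
█╬╬───┄
█······

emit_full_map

·┄─┄█░
·┄┄┄┄┄
·┄┄┄┄┄
█┄╬┄╬╬
─█┄┄┄╬
┄╬▲─█╬
┄█╬█╬─
╬╬───┄

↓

██┄╬┄╬╬
█─█┄┄┄╬
█┄╬┄─█╬
█┄█▲█╬─
█╬╬───┄
█┄╬┄─░·
█······

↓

█─█┄┄┄╬
█┄╬┄─█╬
█┄█╬█╬─
█╬╬▲──┄
█┄╬┄─░·
█╬╬┄┄╬·
█······

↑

██┄╬┄╬╬
█─█┄┄┄╬
█┄╬┄─█╬
█┄█▲█╬─
█╬╬───┄
█┄╬┄─░·
█╬╬┄┄╬·

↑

█·┄┄┄┄┄
██┄╬┄╬╬
█─█┄┄┄╬
█┄╬▲─█╬
█┄█╬█╬─
█╬╬───┄
█┄╬┄─░·

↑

█·┄┄┄┄┄
█╬┄┄┄┄┄
██┄╬┄╬╬
█─█▲┄┄╬
█┄╬┄─█╬
█┄█╬█╬─
█╬╬───┄

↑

█·┄─┄█░
█─┄┄┄┄┄
█╬┄┄┄┄┄
██┄▲┄╬╬
█─█┄┄┄╬
█┄╬┄─█╬
█┄█╬█╬─

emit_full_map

·┄─┄█░
─┄┄┄┄┄
╬┄┄┄┄┄
█┄▲┄╬╬
─█┄┄┄╬
┄╬┄─█╬
┄█╬█╬─
╬╬───┄
┄╬┄─░·
╬╬┄┄╬·

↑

█······
█─┄─┄█░
█─┄┄┄┄┄
█╬┄▲┄┄┄
██┄╬┄╬╬
█─█┄┄┄╬
█┄╬┄─█╬

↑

█······
█─┄┄░┄·
█─┄─┄█░
█─┄▲┄┄┄
█╬┄┄┄┄┄
██┄╬┄╬╬
█─█┄┄┄╬

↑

█······
█──╬┄─·
█─┄┄░┄·
█─┄▲┄█░
█─┄┄┄┄┄
█╬┄┄┄┄┄
██┄╬┄╬╬

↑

█······
█┄┄─╬─·
█──╬┄─·
█─┄▲░┄·
█─┄─┄█░
█─┄┄┄┄┄
█╬┄┄┄┄┄

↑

█······
█┄┄┄─┄·
█┄┄─╬─·
█──▲┄─·
█─┄┄░┄·
█─┄─┄█░
█─┄┄┄┄┄

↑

█······
█┄┄───·
█┄┄┄─┄·
█┄┄▲╬─·
█──╬┄─·
█─┄┄░┄·
█─┄─┄█░

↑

█······
█░┄─░┄·
█┄┄───·
█┄┄▲─┄·
█┄┄─╬─·
█──╬┄─·
█─┄┄░┄·

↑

█······
█┄░╬┄┄·
█░┄─░┄·
█┄┄▲──·
█┄┄┄─┄·
█┄┄─╬─·
█──╬┄─·

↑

█······
█┄╬┄┄┄·
█┄░╬┄┄·
█░┄▲░┄·
█┄┄───·
█┄┄┄─┄·
█┄┄─╬─·

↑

█······
██┄┄░┄·
█┄╬┄┄┄·
█┄░▲┄┄·
█░┄─░┄·
█┄┄───·
█┄┄┄─┄·

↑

█······
█┄╬┄┄█·
██┄┄░┄·
█┄╬▲┄┄·
█┄░╬┄┄·
█░┄─░┄·
█┄┄───·

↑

█······
██╬─╬┄·
█┄╬┄┄█·
██┄▲░┄·
█┄╬┄┄┄·
█┄░╬┄┄·
█░┄─░┄·

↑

█······
█┄╬╬┄╬·
██╬─╬┄·
█┄╬▲┄█·
██┄┄░┄·
█┄╬┄┄┄·
█┄░╬┄┄·

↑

█······
█╬─┄─┄·
█┄╬╬┄╬·
██╬▲╬┄·
█┄╬┄┄█·
██┄┄░┄·
█┄╬┄┄┄·

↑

█······
█┄╬──█·
█╬─┄─┄·
█┄╬▲┄╬·
██╬─╬┄·
█┄╬┄┄█·
██┄┄░┄·

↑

█······
█─┄┄┄░·
█┄╬──█·
█╬─▲─┄·
█┄╬╬┄╬·
██╬─╬┄·
█┄╬┄┄█·

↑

█······
█─╬┄╬┄·
█─┄┄┄░·
█┄╬▲─█·
█╬─┄─┄·
█┄╬╬┄╬·
██╬─╬┄·

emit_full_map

─╬┄╬┄·
─┄┄┄░·
┄╬▲─█·
╬─┄─┄·
┄╬╬┄╬·
█╬─╬┄·
┄╬┄┄█·
█┄┄░┄·
┄╬┄┄┄·
┄░╬┄┄·
░┄─░┄·
┄┄───·
┄┄┄─┄·
┄┄─╬─·
──╬┄─·
─┄┄░┄·
─┄─┄█░
─┄┄┄┄┄
╬┄┄┄┄┄
█┄╬┄╬╬
─█┄┄┄╬
┄╬┄─█╬
┄█╬█╬─
╬╬───┄
┄╬┄─░·
╬╬┄┄╬·

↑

█······
█─┄█┄╬·
█─╬┄╬┄·
█─┄▲┄░·
█┄╬──█·
█╬─┄─┄·
█┄╬╬┄╬·

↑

█······
█──┄─┄·
█─┄█┄╬·
█─╬▲╬┄·
█─┄┄┄░·
█┄╬──█·
█╬─┄─┄·

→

·······
──┄─┄┄·
─┄█┄╬╬·
─╬┄▲┄┄·
─┄┄┄░┄·
┄╬──█┄·
╬─┄─┄··

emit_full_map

──┄─┄┄
─┄█┄╬╬
─╬┄▲┄┄
─┄┄┄░┄
┄╬──█┄
╬─┄─┄·
┄╬╬┄╬·
█╬─╬┄·
┄╬┄┄█·
█┄┄░┄·
┄╬┄┄┄·
┄░╬┄┄·
░┄─░┄·
┄┄───·
┄┄┄─┄·
┄┄─╬─·
──╬┄─·
─┄┄░┄·
─┄─┄█░
─┄┄┄┄┄
╬┄┄┄┄┄
█┄╬┄╬╬
─█┄┄┄╬
┄╬┄─█╬
┄█╬█╬─
╬╬───┄
┄╬┄─░·
╬╬┄┄╬·


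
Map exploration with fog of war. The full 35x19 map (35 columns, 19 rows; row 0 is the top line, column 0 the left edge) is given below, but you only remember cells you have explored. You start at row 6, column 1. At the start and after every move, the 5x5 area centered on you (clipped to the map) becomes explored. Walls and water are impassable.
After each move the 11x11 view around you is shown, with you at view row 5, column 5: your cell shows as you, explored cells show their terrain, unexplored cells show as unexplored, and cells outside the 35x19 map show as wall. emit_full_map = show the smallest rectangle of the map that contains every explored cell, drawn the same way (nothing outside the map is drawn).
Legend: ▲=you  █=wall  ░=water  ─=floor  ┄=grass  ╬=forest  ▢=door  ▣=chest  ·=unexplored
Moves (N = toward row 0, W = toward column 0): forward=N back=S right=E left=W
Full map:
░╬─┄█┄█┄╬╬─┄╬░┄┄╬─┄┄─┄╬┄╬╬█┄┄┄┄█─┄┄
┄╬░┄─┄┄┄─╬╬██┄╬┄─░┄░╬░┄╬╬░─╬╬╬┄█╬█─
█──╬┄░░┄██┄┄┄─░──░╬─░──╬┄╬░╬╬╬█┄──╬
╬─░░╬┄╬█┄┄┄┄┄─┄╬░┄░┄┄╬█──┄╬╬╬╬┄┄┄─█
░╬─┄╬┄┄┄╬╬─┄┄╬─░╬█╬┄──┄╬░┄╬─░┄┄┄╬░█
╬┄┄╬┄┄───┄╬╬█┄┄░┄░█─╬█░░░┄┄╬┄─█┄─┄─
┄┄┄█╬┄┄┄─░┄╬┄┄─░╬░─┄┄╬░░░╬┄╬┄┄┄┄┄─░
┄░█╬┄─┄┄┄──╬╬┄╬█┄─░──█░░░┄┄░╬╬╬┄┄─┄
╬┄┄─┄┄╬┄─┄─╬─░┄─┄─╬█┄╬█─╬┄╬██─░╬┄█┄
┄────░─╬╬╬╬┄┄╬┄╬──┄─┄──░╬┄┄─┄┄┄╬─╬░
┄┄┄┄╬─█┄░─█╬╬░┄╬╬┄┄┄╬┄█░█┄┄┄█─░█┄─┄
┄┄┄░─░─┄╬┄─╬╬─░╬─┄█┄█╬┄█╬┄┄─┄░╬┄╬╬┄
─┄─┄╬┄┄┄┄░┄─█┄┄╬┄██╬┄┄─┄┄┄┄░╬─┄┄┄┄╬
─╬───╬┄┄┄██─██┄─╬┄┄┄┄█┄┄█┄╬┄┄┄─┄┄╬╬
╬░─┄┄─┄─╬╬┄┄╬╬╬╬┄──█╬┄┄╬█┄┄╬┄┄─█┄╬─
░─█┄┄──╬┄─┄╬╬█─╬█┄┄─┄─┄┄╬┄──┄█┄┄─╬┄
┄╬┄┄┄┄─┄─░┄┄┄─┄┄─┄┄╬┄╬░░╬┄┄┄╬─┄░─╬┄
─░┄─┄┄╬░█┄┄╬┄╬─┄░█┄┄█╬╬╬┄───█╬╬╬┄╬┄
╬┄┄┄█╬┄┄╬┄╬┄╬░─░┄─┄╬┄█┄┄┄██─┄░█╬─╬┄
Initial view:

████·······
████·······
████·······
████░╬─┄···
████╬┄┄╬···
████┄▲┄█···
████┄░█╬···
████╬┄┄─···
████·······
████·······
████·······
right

███········
███········
███········
███░╬─┄╬···
███╬┄┄╬┄···
███┄┄▲█╬···
███┄░█╬┄···
███╬┄┄─┄···
███········
███········
███········

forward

███········
███········
███········
███╬─░░╬···
███░╬─┄╬···
███╬┄▲╬┄···
███┄┄┄█╬···
███┄░█╬┄···
███╬┄┄─┄···
███········
███········

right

██·········
██·········
██·········
██╬─░░╬┄···
██░╬─┄╬┄···
██╬┄┄▲┄┄···
██┄┄┄█╬┄···
██┄░█╬┄─···
██╬┄┄─┄····
██·········
██·········

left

███········
███········
███········
███╬─░░╬┄··
███░╬─┄╬┄··
███╬┄▲╬┄┄··
███┄┄┄█╬┄··
███┄░█╬┄─··
███╬┄┄─┄···
███········
███········

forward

███████████
███········
███········
████──╬┄···
███╬─░░╬┄··
███░╬▲┄╬┄··
███╬┄┄╬┄┄··
███┄┄┄█╬┄··
███┄░█╬┄─··
███╬┄┄─┄···
███········

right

███████████
██·········
██·········
███──╬┄░···
██╬─░░╬┄···
██░╬─▲╬┄···
██╬┄┄╬┄┄···
██┄┄┄█╬┄···
██┄░█╬┄─···
██╬┄┄─┄····
██·········

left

███████████
███········
███········
████──╬┄░··
███╬─░░╬┄··
███░╬▲┄╬┄··
███╬┄┄╬┄┄··
███┄┄┄█╬┄··
███┄░█╬┄─··
███╬┄┄─┄···
███········

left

███████████
████·······
████·······
█████──╬┄░·
████╬─░░╬┄·
████░▲─┄╬┄·
████╬┄┄╬┄┄·
████┄┄┄█╬┄·
████┄░█╬┄─·
████╬┄┄─┄··
████·······

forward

███████████
███████████
████·······
████┄╬░┄···
█████──╬┄░·
████╬▲░░╬┄·
████░╬─┄╬┄·
████╬┄┄╬┄┄·
████┄┄┄█╬┄·
████┄░█╬┄─·
████╬┄┄─┄··

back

███████████
████·······
████┄╬░┄···
█████──╬┄░·
████╬─░░╬┄·
████░▲─┄╬┄·
████╬┄┄╬┄┄·
████┄┄┄█╬┄·
████┄░█╬┄─·
████╬┄┄─┄··
████·······

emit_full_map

┄╬░┄··
█──╬┄░
╬─░░╬┄
░▲─┄╬┄
╬┄┄╬┄┄
┄┄┄█╬┄
┄░█╬┄─
╬┄┄─┄·

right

███████████
███········
███┄╬░┄····
████──╬┄░··
███╬─░░╬┄··
███░╬▲┄╬┄··
███╬┄┄╬┄┄··
███┄┄┄█╬┄··
███┄░█╬┄─··
███╬┄┄─┄···
███········

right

███████████
██·········
██┄╬░┄·····
███──╬┄░···
██╬─░░╬┄···
██░╬─▲╬┄···
██╬┄┄╬┄┄···
██┄┄┄█╬┄···
██┄░█╬┄─···
██╬┄┄─┄····
██·········

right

███████████
█··········
█┄╬░┄······
██──╬┄░░···
█╬─░░╬┄╬···
█░╬─┄▲┄┄···
█╬┄┄╬┄┄─···
█┄┄┄█╬┄┄···
█┄░█╬┄─····
█╬┄┄─┄·····
█··········

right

███████████
···········
┄╬░┄·······
█──╬┄░░┄···
╬─░░╬┄╬█···
░╬─┄╬▲┄┄···
╬┄┄╬┄┄──···
┄┄┄█╬┄┄┄···
┄░█╬┄─·····
╬┄┄─┄······
···········

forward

███████████
███████████
···········
┄╬░┄─┄┄┄···
█──╬┄░░┄···
╬─░░╬▲╬█···
░╬─┄╬┄┄┄···
╬┄┄╬┄┄──···
┄┄┄█╬┄┄┄···
┄░█╬┄─·····
╬┄┄─┄······

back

███████████
···········
┄╬░┄─┄┄┄···
█──╬┄░░┄···
╬─░░╬┄╬█···
░╬─┄╬▲┄┄···
╬┄┄╬┄┄──···
┄┄┄█╬┄┄┄···
┄░█╬┄─·····
╬┄┄─┄······
···········

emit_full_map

┄╬░┄─┄┄┄
█──╬┄░░┄
╬─░░╬┄╬█
░╬─┄╬▲┄┄
╬┄┄╬┄┄──
┄┄┄█╬┄┄┄
┄░█╬┄─··
╬┄┄─┄···

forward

███████████
███████████
···········
┄╬░┄─┄┄┄···
█──╬┄░░┄···
╬─░░╬▲╬█···
░╬─┄╬┄┄┄···
╬┄┄╬┄┄──···
┄┄┄█╬┄┄┄···
┄░█╬┄─·····
╬┄┄─┄······

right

███████████
███████████
···········
╬░┄─┄┄┄─···
──╬┄░░┄█···
─░░╬┄▲█┄···
╬─┄╬┄┄┄╬···
┄┄╬┄┄───···
┄┄█╬┄┄┄····
░█╬┄─······
┄┄─┄·······

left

███████████
███████████
···········
┄╬░┄─┄┄┄─··
█──╬┄░░┄█··
╬─░░╬▲╬█┄··
░╬─┄╬┄┄┄╬··
╬┄┄╬┄┄───··
┄┄┄█╬┄┄┄···
┄░█╬┄─·····
╬┄┄─┄······

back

███████████
···········
┄╬░┄─┄┄┄─··
█──╬┄░░┄█··
╬─░░╬┄╬█┄··
░╬─┄╬▲┄┄╬··
╬┄┄╬┄┄───··
┄┄┄█╬┄┄┄···
┄░█╬┄─·····
╬┄┄─┄······
···········

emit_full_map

┄╬░┄─┄┄┄─
█──╬┄░░┄█
╬─░░╬┄╬█┄
░╬─┄╬▲┄┄╬
╬┄┄╬┄┄───
┄┄┄█╬┄┄┄·
┄░█╬┄─···
╬┄┄─┄····
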